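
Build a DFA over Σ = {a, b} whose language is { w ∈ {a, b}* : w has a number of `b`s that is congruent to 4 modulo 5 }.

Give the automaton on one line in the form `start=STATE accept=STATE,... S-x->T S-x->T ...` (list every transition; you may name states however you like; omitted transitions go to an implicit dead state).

Keep the running count of `b`s modulo 5: each `b` advances along the cycle q0 → q1 → q2 → q3 → q4 → q0 while other symbols loop. Accept at q4.
        a   b  
>  q0   q0  q1 
   q1   q1  q2 
   q2   q2  q3 
   q3   q3  q4 
 * q4   q4  q0 
(> = start, * = accepting)

start=q0 accept=q4 q0-a->q0 q0-b->q1 q1-a->q1 q1-b->q2 q2-a->q2 q2-b->q3 q3-a->q3 q3-b->q4 q4-a->q4 q4-b->q0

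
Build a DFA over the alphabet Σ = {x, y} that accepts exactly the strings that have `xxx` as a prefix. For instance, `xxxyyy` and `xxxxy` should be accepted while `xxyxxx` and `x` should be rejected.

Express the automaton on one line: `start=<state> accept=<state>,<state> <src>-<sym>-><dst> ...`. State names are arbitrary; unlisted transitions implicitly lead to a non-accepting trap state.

start=q0 accept=q3 q0-x->q1 q0-y->q4 q1-x->q2 q1-y->q4 q2-x->q3 q2-y->q4 q3-x->q3 q3-y->q3 q4-x->q4 q4-y->q4

Walk along `xxx` while the input agrees: from q0 take `x` to q1, and so on. Any deviation drops to the rejecting sink q4. Once q3 is reached the prefix is confirmed and every continuation is accepted.
With 5 states:
        x   y  
>  q0   q1  q4 
   q1   q2  q4 
   q2   q3  q4 
 * q3   q3  q3 
   q4   q4  q4 
(> = start, * = accepting)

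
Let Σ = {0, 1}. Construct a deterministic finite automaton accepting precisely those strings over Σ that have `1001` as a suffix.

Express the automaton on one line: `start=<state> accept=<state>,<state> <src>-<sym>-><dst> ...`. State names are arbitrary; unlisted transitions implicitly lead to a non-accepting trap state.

Remember how much of `1001` the current input suffix matches. State q0 means no match yet; q1 means the last symbol is `1`; q2 means the last 2 symbols are `10`; q3 means the last 3 symbols are `100`; q4 means the last 4 symbols are `1001`. Only q4 accepts. On a mismatch, fall back to the longest proper suffix that is still a prefix of `1001`.
With 5 states:
        0   1  
>  q0   q0  q1 
   q1   q2  q1 
   q2   q3  q1 
   q3   q0  q4 
 * q4   q2  q1 
(> = start, * = accepting)

start=q0 accept=q4 q0-0->q0 q0-1->q1 q1-0->q2 q1-1->q1 q2-0->q3 q2-1->q1 q3-0->q0 q3-1->q4 q4-0->q2 q4-1->q1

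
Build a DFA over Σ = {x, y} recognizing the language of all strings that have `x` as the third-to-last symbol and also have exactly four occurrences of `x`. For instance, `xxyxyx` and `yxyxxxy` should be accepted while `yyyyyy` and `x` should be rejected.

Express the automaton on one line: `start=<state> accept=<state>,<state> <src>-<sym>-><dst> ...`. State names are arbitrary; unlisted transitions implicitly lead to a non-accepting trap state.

start=q0 accept=q5,q9,q10,q13 q0-x->q1 q0-y->q0 q1-x->q2 q1-y->q1 q2-x->q3 q2-y->q4 q3-x->q5 q3-y->q6 q4-x->q7 q4-y->q4 q5-x->q8 q5-y->q9 q6-x->q10 q6-y->q11 q7-x->q12 q7-y->q6 q8-x->q8 q8-y->q8 q9-x->q8 q9-y->q13 q10-x->q8 q10-y->q14 q11-x->q15 q11-y->q11 q12-x->q8 q12-y->q9 q13-x->q8 q13-y->q8 q14-x->q8 q14-y->q13 q15-x->q8 q15-y->q14

Handle the two conditions separately and then intersect. One (15 states) tracks the last 3 symbols read; the other (6 states) tracks the count of `x`s, saturating at 5. Each combined state is a pair, one component from each; accept when both components accept. Minimizing collapses redundant product states.
A 16-state machine:
          x    y  
>  q0     q1   q0 
   q1     q2   q1 
   q2     q3   q4 
   q3     q5   q6 
   q4     q7   q4 
 * q5     q8   q9 
   q6    q10  q11 
   q7    q12   q6 
   q8     q8   q8 
 * q9     q8  q13 
 * q10    q8  q14 
   q11   q15  q11 
   q12    q8   q9 
 * q13    q8   q8 
   q14    q8  q13 
   q15    q8  q14 
(> = start, * = accepting)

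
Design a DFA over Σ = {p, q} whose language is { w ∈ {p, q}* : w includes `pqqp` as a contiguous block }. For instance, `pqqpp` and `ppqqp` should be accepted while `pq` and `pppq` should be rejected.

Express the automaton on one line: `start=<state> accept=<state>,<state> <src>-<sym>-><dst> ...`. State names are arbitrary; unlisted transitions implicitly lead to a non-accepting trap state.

start=A accept=E A-p->B A-q->A B-p->B B-q->C C-p->B C-q->D D-p->E D-q->A E-p->E E-q->E

States A..D record the length of the longest prefix of `pqqp` that matches the current input suffix. Reaching E means `pqqp` has been seen, and we stay there forever. Accept from E.
With 5 states:
       p  q 
>  A   B  A 
   B   B  C 
   C   B  D 
   D   E  A 
 * E   E  E 
(> = start, * = accepting)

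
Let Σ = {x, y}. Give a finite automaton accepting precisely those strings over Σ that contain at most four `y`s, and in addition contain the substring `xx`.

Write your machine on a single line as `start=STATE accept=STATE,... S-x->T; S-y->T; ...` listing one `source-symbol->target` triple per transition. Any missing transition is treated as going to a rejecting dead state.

Handle the two conditions separately and then intersect. One (6 states) tracks the count of `y`s, saturating at 5; the other (3 states) tracks whether and how much of `xx` has been seen. Each combined state is a pair, one component from each; accept when both components accept. Equivalent product states are then merged.
       x  y 
>  A   B  C 
   B   D  C 
   C   E  F 
 * D   D  G 
   E   G  F 
   F   H  I 
 * G   G  J 
   H   J  I 
   I   K  L 
 * J   J  M 
   K   M  L 
   L   N  O 
 * M   M  P 
   N   P  O 
   O   O  O 
 * P   P  O 
(> = start, * = accepting)

start=A; accept=D,G,J,M,P; A-x->B; A-y->C; B-x->D; B-y->C; C-x->E; C-y->F; D-x->D; D-y->G; E-x->G; E-y->F; F-x->H; F-y->I; G-x->G; G-y->J; H-x->J; H-y->I; I-x->K; I-y->L; J-x->J; J-y->M; K-x->M; K-y->L; L-x->N; L-y->O; M-x->M; M-y->P; N-x->P; N-y->O; O-x->O; O-y->O; P-x->P; P-y->O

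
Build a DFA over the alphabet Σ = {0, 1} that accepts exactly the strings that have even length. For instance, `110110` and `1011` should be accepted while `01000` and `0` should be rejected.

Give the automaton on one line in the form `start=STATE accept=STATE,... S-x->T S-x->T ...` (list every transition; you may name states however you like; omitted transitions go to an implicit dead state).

Count input length modulo 2: every symbol advances one step around the cycle s0 → s1 → s0. Accept at s0.
A 2-state machine:
        0   1  
>* s0   s1  s1 
   s1   s0  s0 
(> = start, * = accepting)

start=s0 accept=s0 s0-0->s1 s0-1->s1 s1-0->s0 s1-1->s0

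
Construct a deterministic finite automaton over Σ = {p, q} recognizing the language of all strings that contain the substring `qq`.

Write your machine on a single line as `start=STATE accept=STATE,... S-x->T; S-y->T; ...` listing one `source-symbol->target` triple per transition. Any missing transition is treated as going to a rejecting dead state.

Track how much of `qq` has been matched so far: state s0 is no progress, s2 is the absorbing accept state reached once `qq` has occurred. Intermediate states record partial matches; on a mismatch, fall back to the longest reusable overlap.
A 3-state machine:
        p   q  
>  s0   s0  s1 
   s1   s0  s2 
 * s2   s2  s2 
(> = start, * = accepting)

start=s0; accept=s2; s0-p->s0; s0-q->s1; s1-p->s0; s1-q->s2; s2-p->s2; s2-q->s2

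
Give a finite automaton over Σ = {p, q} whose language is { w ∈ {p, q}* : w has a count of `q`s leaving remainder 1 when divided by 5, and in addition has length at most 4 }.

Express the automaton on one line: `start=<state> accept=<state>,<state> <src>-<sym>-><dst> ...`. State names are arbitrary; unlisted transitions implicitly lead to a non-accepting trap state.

start=A accept=C,E,H,I A-p->B A-q->C B-p->D B-q->E C-p->E C-q->F D-p->G D-q->H E-p->H E-q->F F-p->F F-q->F G-p->F G-q->I H-p->I H-q->F I-p->F I-q->F

Handle the two conditions separately and then intersect. The first has 5 states tracking the count of `q`s modulo 5; the second has 6 states tracking the input length, saturating at 5. A product state is a pair (one from each), accepting exactly when both do. Minimizing collapses redundant product states.
9 states suffice.
       p  q 
>  A   B  C 
   B   D  E 
 * C   E  F 
   D   G  H 
 * E   H  F 
   F   F  F 
   G   F  I 
 * H   I  F 
 * I   F  F 
(> = start, * = accepting)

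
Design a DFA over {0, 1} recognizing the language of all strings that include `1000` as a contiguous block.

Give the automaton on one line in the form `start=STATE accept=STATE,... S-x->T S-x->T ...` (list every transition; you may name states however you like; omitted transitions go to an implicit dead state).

Track how much of `1000` has been matched so far: state s0 is no progress, s4 is the absorbing accept state reached once `1000` has occurred. Intermediate states record partial matches; on a mismatch, fall back to the longest reusable overlap.
A 5-state machine:
        0   1  
>  s0   s0  s1 
   s1   s2  s1 
   s2   s3  s1 
   s3   s4  s1 
 * s4   s4  s4 
(> = start, * = accepting)

start=s0 accept=s4 s0-0->s0 s0-1->s1 s1-0->s2 s1-1->s1 s2-0->s3 s2-1->s1 s3-0->s4 s3-1->s1 s4-0->s4 s4-1->s4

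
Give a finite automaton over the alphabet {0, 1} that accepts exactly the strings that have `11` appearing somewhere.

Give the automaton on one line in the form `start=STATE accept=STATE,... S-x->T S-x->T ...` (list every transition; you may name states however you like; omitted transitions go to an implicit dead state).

States s0..s1 record the length of the longest prefix of `11` that matches the current input suffix. Reaching s2 means `11` has been seen, and we stay there forever. Accept from s2.
A 3-state machine:
        0   1  
>  s0   s0  s1 
   s1   s0  s2 
 * s2   s2  s2 
(> = start, * = accepting)

start=s0 accept=s2 s0-0->s0 s0-1->s1 s1-0->s0 s1-1->s2 s2-0->s2 s2-1->s2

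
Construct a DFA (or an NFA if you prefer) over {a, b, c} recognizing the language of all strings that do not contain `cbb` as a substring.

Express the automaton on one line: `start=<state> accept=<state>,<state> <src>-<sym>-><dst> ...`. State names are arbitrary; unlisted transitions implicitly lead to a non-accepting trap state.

start=q0 accept=q0,q1,q2 q0-a->q0 q0-b->q0 q0-c->q1 q1-a->q0 q1-b->q2 q1-c->q1 q2-a->q0 q2-b->q3 q2-c->q1 q3-a->q3 q3-b->q3 q3-c->q3

This is the complement of 'contains `cbb`'. Use the same substring-matching states — q0 through q3 holding how much of `cbb` has just been matched — but flip the accepting set: everything except the trap q3 accepts.
A 4-state machine:
        a   b   c  
>* q0   q0  q0  q1 
 * q1   q0  q2  q1 
 * q2   q0  q3  q1 
   q3   q3  q3  q3 
(> = start, * = accepting)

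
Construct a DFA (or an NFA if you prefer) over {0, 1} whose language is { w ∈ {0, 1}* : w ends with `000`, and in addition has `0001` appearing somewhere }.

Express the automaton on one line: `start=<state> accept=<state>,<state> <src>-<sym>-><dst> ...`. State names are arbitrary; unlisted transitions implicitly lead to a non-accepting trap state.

Handle the two conditions separately and then intersect. One (4 states) tracks how much of the suffix `000` has currently been matched; the other (5 states) tracks whether and how much of `0001` has been seen. Each combined state is a pair, one component from each; accept when both components accept.
       0  1 
>  A   B  A 
   B   C  A 
   C   D  A 
   D   D  E 
   E   F  E 
   F   G  E 
   G   H  E 
 * H   H  E 
(> = start, * = accepting)

start=A accept=H A-0->B A-1->A B-0->C B-1->A C-0->D C-1->A D-0->D D-1->E E-0->F E-1->E F-0->G F-1->E G-0->H G-1->E H-0->H H-1->E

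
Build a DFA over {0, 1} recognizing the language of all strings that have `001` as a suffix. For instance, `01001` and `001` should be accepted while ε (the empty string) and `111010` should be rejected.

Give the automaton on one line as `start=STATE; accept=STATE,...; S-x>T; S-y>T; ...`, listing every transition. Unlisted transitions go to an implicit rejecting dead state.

Remember how much of `001` the current input suffix matches. State q0 means no match yet; q1 means the last symbol is `0`; q2 means the last 2 symbols are `00`; q3 means the last 3 symbols are `001`. Only q3 accepts. On a mismatch, fall back to the longest proper suffix that is still a prefix of `001`.
4 states suffice.
        0   1  
>  q0   q1  q0 
   q1   q2  q0 
   q2   q2  q3 
 * q3   q1  q0 
(> = start, * = accepting)

start=q0; accept=q3; q0-0>q1; q0-1>q0; q1-0>q2; q1-1>q0; q2-0>q2; q2-1>q3; q3-0>q1; q3-1>q0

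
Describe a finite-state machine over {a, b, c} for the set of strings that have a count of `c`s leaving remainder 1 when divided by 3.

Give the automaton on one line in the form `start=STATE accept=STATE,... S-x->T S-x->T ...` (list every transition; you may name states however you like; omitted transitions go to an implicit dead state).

start=S0 accept=S1 S0-a->S0 S0-b->S0 S0-c->S1 S1-a->S1 S1-b->S1 S1-c->S2 S2-a->S2 S2-b->S2 S2-c->S0

Keep the running count of `c`s modulo 3: each `c` advances along the cycle S0 → S1 → S2 → S0 while other symbols loop. Accept at S1.
3 states suffice.
        a   b   c  
>  S0   S0  S0  S1 
 * S1   S1  S1  S2 
   S2   S2  S2  S0 
(> = start, * = accepting)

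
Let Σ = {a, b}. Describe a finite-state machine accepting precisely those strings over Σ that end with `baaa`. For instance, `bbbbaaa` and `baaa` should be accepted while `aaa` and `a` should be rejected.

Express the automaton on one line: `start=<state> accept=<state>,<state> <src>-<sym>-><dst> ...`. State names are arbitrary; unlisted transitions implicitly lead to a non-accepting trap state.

Remember how much of `baaa` the current input suffix matches. State s0 means no match yet; s1 means the last symbol is `b`; s2 means the last 2 symbols are `ba`; s3 means the last 3 symbols are `baa`; s4 means the last 4 symbols are `baaa`. Only s4 accepts. On a mismatch, fall back to the longest proper suffix that is still a prefix of `baaa`.
With 5 states:
        a   b  
>  s0   s0  s1 
   s1   s2  s1 
   s2   s3  s1 
   s3   s4  s1 
 * s4   s0  s1 
(> = start, * = accepting)

start=s0 accept=s4 s0-a->s0 s0-b->s1 s1-a->s2 s1-b->s1 s2-a->s3 s2-b->s1 s3-a->s4 s3-b->s1 s4-a->s0 s4-b->s1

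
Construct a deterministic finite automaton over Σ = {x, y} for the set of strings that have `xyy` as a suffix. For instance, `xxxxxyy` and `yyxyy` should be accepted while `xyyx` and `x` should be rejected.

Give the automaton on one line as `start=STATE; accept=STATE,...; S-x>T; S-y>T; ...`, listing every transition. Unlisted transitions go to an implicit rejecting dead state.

Remember how much of `xyy` the current input suffix matches. State s0 means no match yet; s1 means the last symbol is `x`; s2 means the last 2 symbols are `xy`; s3 means the last 3 symbols are `xyy`. Only s3 accepts. On a mismatch, fall back to the longest proper suffix that is still a prefix of `xyy`.
With 4 states:
        x   y  
>  s0   s1  s0 
   s1   s1  s2 
   s2   s1  s3 
 * s3   s1  s0 
(> = start, * = accepting)

start=s0; accept=s3; s0-x>s1; s0-y>s0; s1-x>s1; s1-y>s2; s2-x>s1; s2-y>s3; s3-x>s1; s3-y>s0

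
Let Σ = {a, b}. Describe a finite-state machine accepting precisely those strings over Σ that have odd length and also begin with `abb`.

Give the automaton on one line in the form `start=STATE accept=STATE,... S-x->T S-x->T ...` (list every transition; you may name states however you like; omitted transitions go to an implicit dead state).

start=s0 accept=s5 s0-a->s1 s0-b->s2 s1-a->s3 s1-b->s4 s2-a->s3 s2-b->s3 s3-a->s2 s3-b->s2 s4-a->s2 s4-b->s5 s5-a->s6 s5-b->s6 s6-a->s5 s6-b->s5

Build one automaton per condition and run them in lockstep. One (2 states) tracks the input length modulo 2; the other (5 states) tracks whether the input so far still matches the prefix `abb`. Each combined state is a pair, one component from each; accept when both components accept.
With 7 states:
        a   b  
>  s0   s1  s2 
   s1   s3  s4 
   s2   s3  s3 
   s3   s2  s2 
   s4   s2  s5 
 * s5   s6  s6 
   s6   s5  s5 
(> = start, * = accepting)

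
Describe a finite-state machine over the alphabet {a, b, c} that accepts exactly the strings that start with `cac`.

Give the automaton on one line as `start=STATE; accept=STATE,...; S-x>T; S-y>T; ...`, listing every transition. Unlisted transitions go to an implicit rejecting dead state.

start=s0; accept=s3; s0-a>s4; s0-b>s4; s0-c>s1; s1-a>s2; s1-b>s4; s1-c>s4; s2-a>s4; s2-b>s4; s2-c>s3; s3-a>s3; s3-b>s3; s3-c>s3; s4-a>s4; s4-b>s4; s4-c>s4

Walk along `cac` while the input agrees: from s0 take `c` to s1, and so on. Any deviation drops to the rejecting sink s4. Once s3 is reached the prefix is confirmed and every continuation is accepted.
A 5-state machine:
        a   b   c  
>  s0   s4  s4  s1 
   s1   s2  s4  s4 
   s2   s4  s4  s3 
 * s3   s3  s3  s3 
   s4   s4  s4  s4 
(> = start, * = accepting)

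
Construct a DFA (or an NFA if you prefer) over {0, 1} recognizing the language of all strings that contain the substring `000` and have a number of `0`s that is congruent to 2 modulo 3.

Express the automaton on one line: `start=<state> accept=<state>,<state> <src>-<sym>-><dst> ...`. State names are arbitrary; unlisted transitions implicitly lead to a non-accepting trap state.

start=q0 accept=q10 q0-0->q1 q0-1->q0 q1-0->q2 q1-1->q3 q2-0->q4 q2-1->q5 q3-0->q6 q3-1->q3 q4-0->q7 q4-1->q4 q5-0->q8 q5-1->q5 q6-0->q9 q6-1->q5 q7-0->q10 q7-1->q7 q8-0->q11 q8-1->q0 q9-0->q7 q9-1->q0 q10-0->q4 q10-1->q10 q11-0->q10 q11-1->q3

Handle the two conditions separately and then intersect. One (4 states) tracks whether and how much of `000` has been seen; the other (3 states) tracks the count of `0`s modulo 3. Each combined state is a pair, one component from each; accept when both components accept.
          0    1  
>  q0     q1   q0 
   q1     q2   q3 
   q2     q4   q5 
   q3     q6   q3 
   q4     q7   q4 
   q5     q8   q5 
   q6     q9   q5 
   q7    q10   q7 
   q8    q11   q0 
   q9     q7   q0 
 * q10    q4  q10 
   q11   q10   q3 
(> = start, * = accepting)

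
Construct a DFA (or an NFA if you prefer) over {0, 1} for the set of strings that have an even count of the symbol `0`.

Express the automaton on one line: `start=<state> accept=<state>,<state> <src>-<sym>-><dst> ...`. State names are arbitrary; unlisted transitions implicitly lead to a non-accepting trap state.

start=q0 accept=q0 q0-0->q1 q0-1->q0 q1-0->q0 q1-1->q1

Keep the running count of `0`s modulo 2: each `0` advances along the cycle q0 → q1 → q0 while other symbols loop. Accept at q0.
2 states suffice.
        0   1  
>* q0   q1  q0 
   q1   q0  q1 
(> = start, * = accepting)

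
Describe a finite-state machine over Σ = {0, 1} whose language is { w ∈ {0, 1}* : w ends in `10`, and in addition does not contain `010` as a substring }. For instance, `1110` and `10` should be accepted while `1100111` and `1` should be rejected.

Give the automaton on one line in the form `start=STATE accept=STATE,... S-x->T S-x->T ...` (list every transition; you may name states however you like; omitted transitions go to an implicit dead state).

start=q0 accept=q4 q0-0->q1 q0-1->q2 q1-0->q1 q1-1->q3 q2-0->q4 q2-1->q2 q3-0->q5 q3-1->q2 q4-0->q1 q4-1->q3 q5-0->q5 q5-1->q5

Run two small machines in parallel and take their product. The first has 3 states tracking how much of the suffix `10` has currently been matched; the second has 4 states tracking partial matches of the forbidden pattern `010`. A product state is a pair (one from each), accepting exactly when both do. Equivalent product states are then merged.
With 6 states:
        0   1  
>  q0   q1  q2 
   q1   q1  q3 
   q2   q4  q2 
   q3   q5  q2 
 * q4   q1  q3 
   q5   q5  q5 
(> = start, * = accepting)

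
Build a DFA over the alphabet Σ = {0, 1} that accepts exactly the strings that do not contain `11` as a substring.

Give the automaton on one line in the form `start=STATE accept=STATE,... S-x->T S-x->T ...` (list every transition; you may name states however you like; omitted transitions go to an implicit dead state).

Track partial matches of the forbidden pattern `11`. State s2 is a dead state reached once `11` has occurred; every other state accepts. s0 means no part of `11` is currently matched.
3 states suffice.
        0   1  
>* s0   s0  s1 
 * s1   s0  s2 
   s2   s2  s2 
(> = start, * = accepting)

start=s0 accept=s0,s1 s0-0->s0 s0-1->s1 s1-0->s0 s1-1->s2 s2-0->s2 s2-1->s2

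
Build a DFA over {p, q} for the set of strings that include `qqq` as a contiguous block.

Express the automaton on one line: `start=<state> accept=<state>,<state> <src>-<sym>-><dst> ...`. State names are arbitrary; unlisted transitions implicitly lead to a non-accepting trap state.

States S0..S2 record the length of the longest prefix of `qqq` that matches the current input suffix. Reaching S3 means `qqq` has been seen, and we stay there forever. Accept from S3.
A 4-state machine:
        p   q  
>  S0   S0  S1 
   S1   S0  S2 
   S2   S0  S3 
 * S3   S3  S3 
(> = start, * = accepting)

start=S0 accept=S3 S0-p->S0 S0-q->S1 S1-p->S0 S1-q->S2 S2-p->S0 S2-q->S3 S3-p->S3 S3-q->S3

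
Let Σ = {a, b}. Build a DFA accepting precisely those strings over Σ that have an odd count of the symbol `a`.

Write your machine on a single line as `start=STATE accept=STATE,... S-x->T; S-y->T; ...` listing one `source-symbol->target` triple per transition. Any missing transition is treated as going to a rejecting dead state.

start=S0; accept=S1; S0-a->S1; S0-b->S0; S1-a->S0; S1-b->S1

The only thing that matters is how many `a`s have appeared, reduced mod 2. Use one state per residue: S0 for 0, …, S1 for 1. Reading `a` moves to the next residue; anything else stays put. S1 is accepting.
A 2-state machine:
        a   b  
>  S0   S1  S0 
 * S1   S0  S1 
(> = start, * = accepting)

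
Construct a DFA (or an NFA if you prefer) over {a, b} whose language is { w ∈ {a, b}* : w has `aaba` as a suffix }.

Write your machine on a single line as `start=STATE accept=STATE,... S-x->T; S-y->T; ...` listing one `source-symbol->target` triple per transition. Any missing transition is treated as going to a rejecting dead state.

start=S0; accept=S4; S0-a->S1; S0-b->S0; S1-a->S2; S1-b->S0; S2-a->S2; S2-b->S3; S3-a->S4; S3-b->S0; S4-a->S2; S4-b->S0

Let each state record the length of the longest suffix of the input read so far that is also a prefix of `aaba`. S1 means the last symbol is `a`; S2 means the last 2 symbols are `aa`; S3 means the last 3 symbols are `aab`; S4 means the last 4 symbols are `aaba`. Accept only at S4, where the string currently ends in `aaba`.
A 5-state machine:
        a   b  
>  S0   S1  S0 
   S1   S2  S0 
   S2   S2  S3 
   S3   S4  S0 
 * S4   S2  S0 
(> = start, * = accepting)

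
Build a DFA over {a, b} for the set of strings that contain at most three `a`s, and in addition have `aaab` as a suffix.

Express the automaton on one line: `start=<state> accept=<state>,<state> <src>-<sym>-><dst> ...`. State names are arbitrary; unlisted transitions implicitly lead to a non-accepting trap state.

start=q0 accept=q8 q0-a->q1 q0-b->q0 q1-a->q2 q1-b->q3 q2-a->q4 q2-b->q5 q3-a->q6 q3-b->q3 q4-a->q7 q4-b->q8 q5-a->q9 q5-b->q5 q6-a->q10 q6-b->q5 q7-a->q7 q7-b->q11 q8-a->q12 q8-b->q13 q9-a->q14 q9-b->q13 q10-a->q7 q10-b->q13 q11-a->q12 q11-b->q15 q12-a->q14 q12-b->q15 q13-a->q12 q13-b->q13 q14-a->q7 q14-b->q15 q15-a->q12 q15-b->q15

Run two small machines in parallel and take their product. One (5 states) tracks the count of `a`s, saturating at 4; the other (5 states) tracks how much of the suffix `aaab` has currently been matched. Each combined state is a pair, one component from each; accept when both components accept.
A 16-state machine:
          a    b  
>  q0     q1   q0 
   q1     q2   q3 
   q2     q4   q5 
   q3     q6   q3 
   q4     q7   q8 
   q5     q9   q5 
   q6    q10   q5 
   q7     q7  q11 
 * q8    q12  q13 
   q9    q14  q13 
   q10    q7  q13 
   q11   q12  q15 
   q12   q14  q15 
   q13   q12  q13 
   q14    q7  q15 
   q15   q12  q15 
(> = start, * = accepting)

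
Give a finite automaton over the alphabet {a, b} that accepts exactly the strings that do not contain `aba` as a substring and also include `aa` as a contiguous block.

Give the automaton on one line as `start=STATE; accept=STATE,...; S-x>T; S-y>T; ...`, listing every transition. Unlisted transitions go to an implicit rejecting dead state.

start=S0; accept=S2,S4,S6; S0-a>S1; S0-b>S0; S1-a>S2; S1-b>S3; S2-a>S2; S2-b>S4; S3-a>S5; S3-b>S0; S4-a>S5; S4-b>S6; S5-a>S5; S5-b>S5; S6-a>S2; S6-b>S6

Build one automaton per condition and run them in lockstep. The first has 4 states tracking partial matches of the forbidden pattern `aba`; the second has 3 states tracking whether and how much of `aa` has been seen. A product state is a pair (one from each), accepting exactly when both do. Minimizing collapses redundant product states.
7 states suffice.
        a   b  
>  S0   S1  S0 
   S1   S2  S3 
 * S2   S2  S4 
   S3   S5  S0 
 * S4   S5  S6 
   S5   S5  S5 
 * S6   S2  S6 
(> = start, * = accepting)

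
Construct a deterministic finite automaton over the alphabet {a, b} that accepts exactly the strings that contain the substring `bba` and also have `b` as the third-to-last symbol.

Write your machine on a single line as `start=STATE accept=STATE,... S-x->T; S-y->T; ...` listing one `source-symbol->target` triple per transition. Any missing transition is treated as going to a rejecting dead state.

Handle the two conditions separately and then intersect. One (4 states) tracks whether and how much of `bba` has been seen; the other (15 states) tracks the last 3 symbols read. Each combined state is a pair, one component from each; accept when both components accept. After merging equivalent states the machine shrinks.
11 states suffice.
          a    b  
>  q0     q0   q1 
   q1     q0   q2 
   q2     q3   q2 
 * q3     q4   q5 
 * q4     q6   q7 
 * q5     q8   q9 
   q6     q6   q7 
   q7     q8   q9 
   q8     q4   q5 
   q9     q3  q10 
 * q10    q3  q10 
(> = start, * = accepting)

start=q0; accept=q3,q4,q5,q10; q0-a->q0; q0-b->q1; q1-a->q0; q1-b->q2; q2-a->q3; q2-b->q2; q3-a->q4; q3-b->q5; q4-a->q6; q4-b->q7; q5-a->q8; q5-b->q9; q6-a->q6; q6-b->q7; q7-a->q8; q7-b->q9; q8-a->q4; q8-b->q5; q9-a->q3; q9-b->q10; q10-a->q3; q10-b->q10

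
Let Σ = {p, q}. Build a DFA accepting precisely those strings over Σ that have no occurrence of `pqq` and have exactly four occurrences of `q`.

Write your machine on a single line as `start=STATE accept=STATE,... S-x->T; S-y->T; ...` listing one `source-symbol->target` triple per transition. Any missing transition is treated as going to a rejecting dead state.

Build one automaton per condition and run them in lockstep. One (4 states) tracks partial matches of the forbidden pattern `pqq`; the other (6 states) tracks the count of `q`s, saturating at 5. Each combined state is a pair, one component from each; accept when both components accept. Equivalent product states are then merged.
12 states suffice.
          p    q  
>  s0     s1   s2 
   s1     s1   s3 
   s2     s4   s5 
   s3     s4   s6 
   s4     s4   s7 
   s5     s8   s9 
   s6     s6   s6 
   s7     s8   s6 
   s8     s8  s10 
   s9     s9  s11 
   s10    s9   s6 
 * s11   s11   s6 
(> = start, * = accepting)

start=s0; accept=s11; s0-p->s1; s0-q->s2; s1-p->s1; s1-q->s3; s2-p->s4; s2-q->s5; s3-p->s4; s3-q->s6; s4-p->s4; s4-q->s7; s5-p->s8; s5-q->s9; s6-p->s6; s6-q->s6; s7-p->s8; s7-q->s6; s8-p->s8; s8-q->s10; s9-p->s9; s9-q->s11; s10-p->s9; s10-q->s6; s11-p->s11; s11-q->s6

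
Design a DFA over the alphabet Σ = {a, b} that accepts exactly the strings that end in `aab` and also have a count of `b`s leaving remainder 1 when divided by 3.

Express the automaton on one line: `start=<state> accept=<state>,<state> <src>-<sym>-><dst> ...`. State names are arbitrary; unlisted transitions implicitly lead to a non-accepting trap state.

Handle the two conditions separately and then intersect. The first has 4 states tracking how much of the suffix `aab` has currently been matched; the second has 3 states tracking the count of `b`s modulo 3. A product state is a pair (one from each), accepting exactly when both do.
12 states suffice.
          a    b  
>  q0     q1   q2 
   q1     q3   q2 
   q2     q4   q5 
   q3     q3   q6 
   q4     q7   q5 
   q5     q8   q0 
 * q6     q4   q5 
   q7     q7   q9 
   q8    q10   q0 
   q9     q8   q0 
   q10   q10  q11 
   q11    q1   q2 
(> = start, * = accepting)

start=q0 accept=q6 q0-a->q1 q0-b->q2 q1-a->q3 q1-b->q2 q2-a->q4 q2-b->q5 q3-a->q3 q3-b->q6 q4-a->q7 q4-b->q5 q5-a->q8 q5-b->q0 q6-a->q4 q6-b->q5 q7-a->q7 q7-b->q9 q8-a->q10 q8-b->q0 q9-a->q8 q9-b->q0 q10-a->q10 q10-b->q11 q11-a->q1 q11-b->q2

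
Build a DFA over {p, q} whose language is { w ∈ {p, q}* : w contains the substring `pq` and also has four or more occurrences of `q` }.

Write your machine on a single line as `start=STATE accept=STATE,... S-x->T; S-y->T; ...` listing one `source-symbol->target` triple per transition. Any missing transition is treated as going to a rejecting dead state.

Handle the two conditions separately and then intersect. The first has 3 states tracking whether and how much of `pq` has been seen; the second has 6 states tracking the count of `q`s, saturating at 5. A product state is a pair (one from each), accepting exactly when both do. Minimizing collapses redundant product states.
With 9 states:
       p  q 
>  A   B  C 
   B   B  D 
   C   D  E 
   D   D  F 
   E   F  G 
   F   F  H 
   G   H  G 
   H   H  I 
 * I   I  I 
(> = start, * = accepting)

start=A; accept=I; A-p->B; A-q->C; B-p->B; B-q->D; C-p->D; C-q->E; D-p->D; D-q->F; E-p->F; E-q->G; F-p->F; F-q->H; G-p->H; G-q->G; H-p->H; H-q->I; I-p->I; I-q->I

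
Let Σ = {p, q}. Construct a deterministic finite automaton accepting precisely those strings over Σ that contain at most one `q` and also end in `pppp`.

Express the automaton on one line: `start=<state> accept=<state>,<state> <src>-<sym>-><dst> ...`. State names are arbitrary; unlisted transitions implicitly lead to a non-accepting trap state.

Build one automaton per condition and run them in lockstep. One (3 states) tracks the count of `q`s, saturating at 2; the other (5 states) tracks how much of the suffix `pppp` has currently been matched. Each combined state is a pair, one component from each; accept when both components accept.
15 states suffice.
          p    q  
>  s0     s1   s2 
   s1     s3   s2 
   s2     s4   s5 
   s3     s6   s2 
   s4     s7   s5 
   s5     s8   s5 
   s6     s9   s2 
   s7    s10   s5 
   s8    s11   s5 
 * s9     s9   s2 
   s10   s12   s5 
   s11   s13   s5 
 * s12   s12   s5 
   s13   s14   s5 
   s14   s14   s5 
(> = start, * = accepting)

start=s0 accept=s9,s12 s0-p->s1 s0-q->s2 s1-p->s3 s1-q->s2 s2-p->s4 s2-q->s5 s3-p->s6 s3-q->s2 s4-p->s7 s4-q->s5 s5-p->s8 s5-q->s5 s6-p->s9 s6-q->s2 s7-p->s10 s7-q->s5 s8-p->s11 s8-q->s5 s9-p->s9 s9-q->s2 s10-p->s12 s10-q->s5 s11-p->s13 s11-q->s5 s12-p->s12 s12-q->s5 s13-p->s14 s13-q->s5 s14-p->s14 s14-q->s5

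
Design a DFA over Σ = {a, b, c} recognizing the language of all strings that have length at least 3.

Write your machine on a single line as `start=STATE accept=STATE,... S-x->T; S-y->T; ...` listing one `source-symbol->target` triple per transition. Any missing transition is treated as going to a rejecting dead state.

start=q0; accept=q3,q4; q0-a->q1; q0-b->q1; q0-c->q1; q1-a->q2; q1-b->q2; q1-c->q2; q2-a->q3; q2-b->q3; q2-c->q3; q3-a->q4; q3-b->q4; q3-c->q4; q4-a->q4; q4-b->q4; q4-c->q4

We only need to distinguish lengths 0, 1, …, 3, and '>3'. Chain q0 → q1 → q2 → q3 → q4 on every symbol, with q4 looping. Accepting states: {q3, q4}.
A 5-state machine:
        a   b   c  
>  q0   q1  q1  q1 
   q1   q2  q2  q2 
   q2   q3  q3  q3 
 * q3   q4  q4  q4 
 * q4   q4  q4  q4 
(> = start, * = accepting)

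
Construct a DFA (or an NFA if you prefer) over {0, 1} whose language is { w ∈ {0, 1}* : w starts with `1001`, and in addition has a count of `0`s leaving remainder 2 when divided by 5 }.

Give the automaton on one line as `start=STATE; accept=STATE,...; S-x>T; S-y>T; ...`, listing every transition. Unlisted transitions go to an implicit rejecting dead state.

Run two small machines in parallel and take their product. The first has 6 states tracking whether the input so far still matches the prefix `1001`; the second has 5 states tracking the count of `0`s modulo 5. A product state is a pair (one from each), accepting exactly when both do.
14 states suffice.
          0    1  
>  s0     s1   s2 
   s1     s3   s1 
   s2     s4   s5 
   s3     s6   s3 
   s4     s7   s1 
   s5     s1   s5 
   s6     s8   s6 
   s7     s6   s9 
   s8     s5   s8 
 * s9    s10   s9 
   s10   s11  s10 
   s11   s12  s11 
   s12   s13  s12 
   s13    s9  s13 
(> = start, * = accepting)

start=s0; accept=s9; s0-0>s1; s0-1>s2; s1-0>s3; s1-1>s1; s2-0>s4; s2-1>s5; s3-0>s6; s3-1>s3; s4-0>s7; s4-1>s1; s5-0>s1; s5-1>s5; s6-0>s8; s6-1>s6; s7-0>s6; s7-1>s9; s8-0>s5; s8-1>s8; s9-0>s10; s9-1>s9; s10-0>s11; s10-1>s10; s11-0>s12; s11-1>s11; s12-0>s13; s12-1>s12; s13-0>s9; s13-1>s13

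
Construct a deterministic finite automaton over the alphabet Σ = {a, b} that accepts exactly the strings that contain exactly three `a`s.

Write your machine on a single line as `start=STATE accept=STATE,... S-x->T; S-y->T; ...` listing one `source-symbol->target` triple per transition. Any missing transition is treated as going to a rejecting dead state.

Count `a`s, saturating at 4: states q0 through q3 mean 0 through 3 `a`s seen; q4 means more than 3. Each `a` increments (capped at q4); other symbols loop. Accept from {q3}.
With 5 states:
        a   b  
>  q0   q1  q0 
   q1   q2  q1 
   q2   q3  q2 
 * q3   q4  q3 
   q4   q4  q4 
(> = start, * = accepting)

start=q0; accept=q3; q0-a->q1; q0-b->q0; q1-a->q2; q1-b->q1; q2-a->q3; q2-b->q2; q3-a->q4; q3-b->q3; q4-a->q4; q4-b->q4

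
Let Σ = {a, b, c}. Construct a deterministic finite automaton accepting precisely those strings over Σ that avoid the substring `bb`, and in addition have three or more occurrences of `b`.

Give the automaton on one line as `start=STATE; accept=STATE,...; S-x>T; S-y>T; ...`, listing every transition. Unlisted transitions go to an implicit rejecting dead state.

Run two small machines in parallel and take their product. The first has 3 states tracking partial matches of the forbidden pattern `bb`; the second has 5 states tracking the count of `b`s, saturating at 4. A product state is a pair (one from each), accepting exactly when both do.
          a    b    c  
>  q0     q0   q1   q0 
   q1     q2   q3   q2 
   q2     q2   q4   q2 
   q3     q3   q5   q3 
   q4     q6   q5   q6 
   q5     q5   q7   q5 
   q6     q6   q8   q6 
   q7     q7   q7   q7 
 * q8     q9   q7   q9 
 * q9     q9  q10   q9 
 * q10   q11   q7  q11 
 * q11   q11  q10  q11 
(> = start, * = accepting)

start=q0; accept=q8,q9,q10,q11; q0-a>q0; q0-b>q1; q0-c>q0; q1-a>q2; q1-b>q3; q1-c>q2; q2-a>q2; q2-b>q4; q2-c>q2; q3-a>q3; q3-b>q5; q3-c>q3; q4-a>q6; q4-b>q5; q4-c>q6; q5-a>q5; q5-b>q7; q5-c>q5; q6-a>q6; q6-b>q8; q6-c>q6; q7-a>q7; q7-b>q7; q7-c>q7; q8-a>q9; q8-b>q7; q8-c>q9; q9-a>q9; q9-b>q10; q9-c>q9; q10-a>q11; q10-b>q7; q10-c>q11; q11-a>q11; q11-b>q10; q11-c>q11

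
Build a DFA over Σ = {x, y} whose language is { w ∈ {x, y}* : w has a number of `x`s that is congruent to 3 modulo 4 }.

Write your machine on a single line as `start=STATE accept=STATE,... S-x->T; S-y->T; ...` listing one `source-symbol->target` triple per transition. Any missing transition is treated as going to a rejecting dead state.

start=S0; accept=S3; S0-x->S1; S0-y->S0; S1-x->S2; S1-y->S1; S2-x->S3; S2-y->S2; S3-x->S0; S3-y->S3

The only thing that matters is how many `x`s have appeared, reduced mod 4. Use one state per residue: S0 for 0, …, S3 for 3. Reading `x` moves to the next residue; anything else stays put. S3 is accepting.
With 4 states:
        x   y  
>  S0   S1  S0 
   S1   S2  S1 
   S2   S3  S2 
 * S3   S0  S3 
(> = start, * = accepting)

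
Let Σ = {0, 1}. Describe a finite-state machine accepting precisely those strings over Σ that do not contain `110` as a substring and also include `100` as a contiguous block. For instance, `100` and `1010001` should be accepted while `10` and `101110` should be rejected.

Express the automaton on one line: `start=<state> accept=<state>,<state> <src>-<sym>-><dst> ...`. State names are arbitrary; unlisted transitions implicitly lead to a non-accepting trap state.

start=q0 accept=q4,q6,q9 q0-0->q0 q0-1->q1 q1-0->q2 q1-1->q3 q2-0->q4 q2-1->q1 q3-0->q5 q3-1->q3 q4-0->q4 q4-1->q6 q5-0->q7 q5-1->q8 q6-0->q4 q6-1->q9 q7-0->q7 q7-1->q7 q8-0->q5 q8-1->q8 q9-0->q7 q9-1->q9

Build one automaton per condition and run them in lockstep. One (4 states) tracks partial matches of the forbidden pattern `110`; the other (4 states) tracks whether and how much of `100` has been seen. Each combined state is a pair, one component from each; accept when both components accept.
A 10-state machine:
        0   1  
>  q0   q0  q1 
   q1   q2  q3 
   q2   q4  q1 
   q3   q5  q3 
 * q4   q4  q6 
   q5   q7  q8 
 * q6   q4  q9 
   q7   q7  q7 
   q8   q5  q8 
 * q9   q7  q9 
(> = start, * = accepting)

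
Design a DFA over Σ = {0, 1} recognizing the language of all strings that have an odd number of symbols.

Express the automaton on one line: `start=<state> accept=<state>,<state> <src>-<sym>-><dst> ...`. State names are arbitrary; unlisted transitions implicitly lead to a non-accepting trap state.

Count input length modulo 2: every symbol advances one step around the cycle q0 → q1 → q0. Accept at q1.
        0   1  
>  q0   q1  q1 
 * q1   q0  q0 
(> = start, * = accepting)

start=q0 accept=q1 q0-0->q1 q0-1->q1 q1-0->q0 q1-1->q0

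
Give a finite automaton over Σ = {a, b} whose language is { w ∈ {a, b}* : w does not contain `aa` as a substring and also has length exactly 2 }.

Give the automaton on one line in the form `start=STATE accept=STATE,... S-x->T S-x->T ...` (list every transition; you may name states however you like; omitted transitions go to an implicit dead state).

Run two small machines in parallel and take their product. One (3 states) tracks partial matches of the forbidden pattern `aa`; the other (4 states) tracks the input length, saturating at 3. Each combined state is a pair, one component from each; accept when both components accept.
With 9 states:
        a   b  
>  q0   q1  q2 
   q1   q3  q4 
   q2   q5  q4 
   q3   q6  q6 
 * q4   q7  q8 
 * q5   q6  q8 
   q6   q6  q6 
   q7   q6  q8 
   q8   q7  q8 
(> = start, * = accepting)

start=q0 accept=q4,q5 q0-a->q1 q0-b->q2 q1-a->q3 q1-b->q4 q2-a->q5 q2-b->q4 q3-a->q6 q3-b->q6 q4-a->q7 q4-b->q8 q5-a->q6 q5-b->q8 q6-a->q6 q6-b->q6 q7-a->q6 q7-b->q8 q8-a->q7 q8-b->q8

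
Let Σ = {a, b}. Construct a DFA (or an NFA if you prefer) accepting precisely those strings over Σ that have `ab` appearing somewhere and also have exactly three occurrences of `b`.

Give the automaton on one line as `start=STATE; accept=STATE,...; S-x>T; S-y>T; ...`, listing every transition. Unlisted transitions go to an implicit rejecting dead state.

start=S0; accept=S7; S0-a>S1; S0-b>S2; S1-a>S1; S1-b>S3; S2-a>S3; S2-b>S4; S3-a>S3; S3-b>S5; S4-a>S5; S4-b>S6; S5-a>S5; S5-b>S7; S6-a>S6; S6-b>S6; S7-a>S7; S7-b>S6

Handle the two conditions separately and then intersect. One (3 states) tracks whether and how much of `ab` has been seen; the other (5 states) tracks the count of `b`s, saturating at 4. Each combined state is a pair, one component from each; accept when both components accept. Minimizing collapses redundant product states.
        a   b  
>  S0   S1  S2 
   S1   S1  S3 
   S2   S3  S4 
   S3   S3  S5 
   S4   S5  S6 
   S5   S5  S7 
   S6   S6  S6 
 * S7   S7  S6 
(> = start, * = accepting)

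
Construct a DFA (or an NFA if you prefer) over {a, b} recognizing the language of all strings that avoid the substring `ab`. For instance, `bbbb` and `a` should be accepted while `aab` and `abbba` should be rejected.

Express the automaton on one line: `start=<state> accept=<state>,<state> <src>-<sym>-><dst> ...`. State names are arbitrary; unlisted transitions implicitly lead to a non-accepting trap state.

Track partial matches of the forbidden pattern `ab`. State q2 is a dead state reached once `ab` has occurred; every other state accepts. q0 means no part of `ab` is currently matched.
3 states suffice.
        a   b  
>* q0   q1  q0 
 * q1   q1  q2 
   q2   q2  q2 
(> = start, * = accepting)

start=q0 accept=q0,q1 q0-a->q1 q0-b->q0 q1-a->q1 q1-b->q2 q2-a->q2 q2-b->q2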